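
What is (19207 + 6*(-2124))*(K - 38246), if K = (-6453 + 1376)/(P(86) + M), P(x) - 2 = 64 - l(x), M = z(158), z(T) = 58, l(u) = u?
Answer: -9425800775/38 ≈ -2.4805e+8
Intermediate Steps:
M = 58
P(x) = 66 - x (P(x) = 2 + (64 - x) = 66 - x)
K = -5077/38 (K = (-6453 + 1376)/((66 - 1*86) + 58) = -5077/((66 - 86) + 58) = -5077/(-20 + 58) = -5077/38 ≈ -133.61)
(19207 + 6*(-2124))*(K - 38246) = (19207 + 6*(-2124))*(-5077/38 - 38246) = (19207 - 12744)*(-1458425/38) = 6463*(-1458425/38) = -9425800775/38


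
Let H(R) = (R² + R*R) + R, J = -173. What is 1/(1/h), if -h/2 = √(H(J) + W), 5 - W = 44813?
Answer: -6*√1653 ≈ -243.94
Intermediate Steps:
W = -44808 (W = 5 - 1*44813 = 5 - 44813 = -44808)
H(R) = R + 2*R² (H(R) = (R² + R²) + R = 2*R² + R = R + 2*R²)
h = -6*√1653 (h = -2*√(-173*(1 + 2*(-173)) - 44808) = -2*√(-173*(1 - 346) - 44808) = -2*√(-173*(-345) - 44808) = -2*√(59685 - 44808) = -6*√1653 ≈ -243.94)
1/(1/h) = 1/(1/(-6*√1653)) = 1/(-√1653/9918) = -6*√1653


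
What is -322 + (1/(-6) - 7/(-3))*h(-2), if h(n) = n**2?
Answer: -940/3 ≈ -313.33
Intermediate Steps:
-322 + (1/(-6) - 7/(-3))*h(-2) = -322 + (1/(-6) - 7/(-3))*(-2)**2 = -322 + (1*(-1/6) - 7*(-1/3))*4 = -322 + (-1/6 + 7/3)*4 = -322 + (13/6)*4 = -322 + 26/3 = -940/3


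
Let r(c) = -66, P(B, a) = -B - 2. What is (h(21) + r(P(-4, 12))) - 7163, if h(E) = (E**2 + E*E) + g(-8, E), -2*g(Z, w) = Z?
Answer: -6343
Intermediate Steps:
g(Z, w) = -Z/2
P(B, a) = -2 - B
h(E) = 4 + 2*E**2 (h(E) = (E**2 + E*E) - 1/2*(-8) = (E**2 + E**2) + 4 = 2*E**2 + 4 = 4 + 2*E**2)
(h(21) + r(P(-4, 12))) - 7163 = ((4 + 2*21**2) - 66) - 7163 = ((4 + 2*441) - 66) - 7163 = ((4 + 882) - 66) - 7163 = (886 - 66) - 7163 = 820 - 7163 = -6343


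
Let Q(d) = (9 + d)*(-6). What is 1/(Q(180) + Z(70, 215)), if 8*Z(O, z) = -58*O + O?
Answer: -4/6531 ≈ -0.00061246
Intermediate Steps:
Q(d) = -54 - 6*d
Z(O, z) = -57*O/8 (Z(O, z) = (-58*O + O)/8 = (-57*O)/8 = -57*O/8)
1/(Q(180) + Z(70, 215)) = 1/((-54 - 6*180) - 57/8*70) = 1/((-54 - 1080) - 1995/4) = 1/(-1134 - 1995/4) = 1/(-6531/4) = -4/6531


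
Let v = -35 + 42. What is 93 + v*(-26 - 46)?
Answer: -411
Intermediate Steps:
v = 7
93 + v*(-26 - 46) = 93 + 7*(-26 - 46) = 93 + 7*(-72) = 93 - 504 = -411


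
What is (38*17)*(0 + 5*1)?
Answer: 3230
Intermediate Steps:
(38*17)*(0 + 5*1) = 646*(0 + 5) = 646*5 = 3230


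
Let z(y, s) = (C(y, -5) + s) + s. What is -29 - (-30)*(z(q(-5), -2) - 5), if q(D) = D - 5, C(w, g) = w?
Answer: -599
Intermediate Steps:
q(D) = -5 + D
z(y, s) = y + 2*s (z(y, s) = (y + s) + s = (s + y) + s = y + 2*s)
-29 - (-30)*(z(q(-5), -2) - 5) = -29 - (-30)*(((-5 - 5) + 2*(-2)) - 5) = -29 - (-30)*((-10 - 4) - 5) = -29 - (-30)*(-14 - 5) = -29 - (-30)*(-19) = -29 - 10*57 = -29 - 570 = -599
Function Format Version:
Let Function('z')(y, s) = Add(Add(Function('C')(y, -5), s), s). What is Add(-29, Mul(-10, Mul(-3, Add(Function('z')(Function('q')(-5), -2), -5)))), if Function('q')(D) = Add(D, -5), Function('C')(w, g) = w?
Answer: -599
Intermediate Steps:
Function('q')(D) = Add(-5, D)
Function('z')(y, s) = Add(y, Mul(2, s)) (Function('z')(y, s) = Add(Add(y, s), s) = Add(Add(s, y), s) = Add(y, Mul(2, s)))
Add(-29, Mul(-10, Mul(-3, Add(Function('z')(Function('q')(-5), -2), -5)))) = Add(-29, Mul(-10, Mul(-3, Add(Add(Add(-5, -5), Mul(2, -2)), -5)))) = Add(-29, Mul(-10, Mul(-3, Add(Add(-10, -4), -5)))) = Add(-29, Mul(-10, Mul(-3, Add(-14, -5)))) = Add(-29, Mul(-10, Mul(-3, -19))) = Add(-29, Mul(-10, 57)) = Add(-29, -570) = -599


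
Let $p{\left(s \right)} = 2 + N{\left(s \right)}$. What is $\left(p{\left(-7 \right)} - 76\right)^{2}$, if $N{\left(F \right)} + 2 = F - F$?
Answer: $5776$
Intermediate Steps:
$N{\left(F \right)} = -2$ ($N{\left(F \right)} = -2 + \left(F - F\right) = -2 + 0 = -2$)
$p{\left(s \right)} = 0$ ($p{\left(s \right)} = 2 - 2 = 0$)
$\left(p{\left(-7 \right)} - 76\right)^{2} = \left(0 - 76\right)^{2} = \left(-76\right)^{2} = 5776$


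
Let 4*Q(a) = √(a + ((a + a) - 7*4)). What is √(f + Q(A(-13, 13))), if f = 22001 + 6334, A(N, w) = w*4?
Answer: √(28335 + 2*√2) ≈ 168.34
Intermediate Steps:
A(N, w) = 4*w
Q(a) = √(-28 + 3*a)/4 (Q(a) = √(a + ((a + a) - 7*4))/4 = √(a + (2*a - 28))/4 = √(a + (-28 + 2*a))/4 = √(-28 + 3*a)/4)
f = 28335
√(f + Q(A(-13, 13))) = √(28335 + √(-28 + 3*(4*13))/4) = √(28335 + √(-28 + 3*52)/4) = √(28335 + √(-28 + 156)/4) = √(28335 + √128/4) = √(28335 + (8*√2)/4) = √(28335 + 2*√2)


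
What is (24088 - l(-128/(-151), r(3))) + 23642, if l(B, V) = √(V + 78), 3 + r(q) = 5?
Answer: 47730 - 4*√5 ≈ 47721.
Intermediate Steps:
r(q) = 2 (r(q) = -3 + 5 = 2)
l(B, V) = √(78 + V)
(24088 - l(-128/(-151), r(3))) + 23642 = (24088 - √(78 + 2)) + 23642 = (24088 - √80) + 23642 = (24088 - 4*√5) + 23642 = 47730 - 4*√5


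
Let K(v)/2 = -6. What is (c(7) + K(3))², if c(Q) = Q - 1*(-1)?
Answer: 16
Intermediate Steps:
c(Q) = 1 + Q (c(Q) = Q + 1 = 1 + Q)
K(v) = -12 (K(v) = 2*(-6) = -12)
(c(7) + K(3))² = ((1 + 7) - 12)² = (8 - 12)² = (-4)² = 16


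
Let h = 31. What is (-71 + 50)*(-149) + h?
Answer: 3160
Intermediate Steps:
(-71 + 50)*(-149) + h = (-71 + 50)*(-149) + 31 = -21*(-149) + 31 = 3129 + 31 = 3160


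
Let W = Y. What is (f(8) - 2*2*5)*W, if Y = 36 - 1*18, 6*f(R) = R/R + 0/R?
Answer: -357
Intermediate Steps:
f(R) = ⅙ (f(R) = (R/R + 0/R)/6 = (1 + 0)/6 = (⅙)*1 = ⅙)
Y = 18 (Y = 36 - 18 = 18)
W = 18
(f(8) - 2*2*5)*W = (⅙ - 2*2*5)*18 = (⅙ - 4*5)*18 = (⅙ - 20)*18 = -119/6*18 = -357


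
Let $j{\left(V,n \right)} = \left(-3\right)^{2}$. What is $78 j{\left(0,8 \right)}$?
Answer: $702$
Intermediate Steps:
$j{\left(V,n \right)} = 9$
$78 j{\left(0,8 \right)} = 78 \cdot 9 = 702$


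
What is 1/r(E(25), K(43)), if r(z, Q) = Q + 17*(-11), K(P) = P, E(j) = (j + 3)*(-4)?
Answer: -1/144 ≈ -0.0069444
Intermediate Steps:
E(j) = -12 - 4*j (E(j) = (3 + j)*(-4) = -12 - 4*j)
r(z, Q) = -187 + Q (r(z, Q) = Q - 187 = -187 + Q)
1/r(E(25), K(43)) = 1/(-187 + 43) = 1/(-144) = -1/144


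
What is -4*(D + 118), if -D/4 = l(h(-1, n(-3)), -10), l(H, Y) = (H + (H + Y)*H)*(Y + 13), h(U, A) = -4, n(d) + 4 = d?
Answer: 2024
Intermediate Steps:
n(d) = -4 + d
l(H, Y) = (13 + Y)*(H + H*(H + Y)) (l(H, Y) = (H + H*(H + Y))*(13 + Y) = (13 + Y)*(H + H*(H + Y)))
D = -624 (D = -(-16)*(13 + (-10)² + 13*(-4) + 14*(-10) - 4*(-10)) = -(-16)*(13 + 100 - 52 - 140 + 40) = -(-16)*(-39) = -4*156 = -624)
-4*(D + 118) = -4*(-624 + 118) = -4*(-506) = 2024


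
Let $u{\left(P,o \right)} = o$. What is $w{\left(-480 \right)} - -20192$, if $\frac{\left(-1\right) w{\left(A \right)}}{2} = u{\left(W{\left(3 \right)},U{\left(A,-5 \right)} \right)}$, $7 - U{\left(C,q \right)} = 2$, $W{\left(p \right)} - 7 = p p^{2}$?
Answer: $20182$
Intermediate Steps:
$W{\left(p \right)} = 7 + p^{3}$ ($W{\left(p \right)} = 7 + p p^{2} = 7 + p^{3}$)
$U{\left(C,q \right)} = 5$ ($U{\left(C,q \right)} = 7 - 2 = 5$)
$w{\left(A \right)} = -10$ ($w{\left(A \right)} = \left(-2\right) 5 = -10$)
$w{\left(-480 \right)} - -20192 = -10 - -20192 = -10 + 20192 = 20182$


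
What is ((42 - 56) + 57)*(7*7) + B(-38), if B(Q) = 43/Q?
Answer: 80023/38 ≈ 2105.9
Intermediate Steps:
((42 - 56) + 57)*(7*7) + B(-38) = ((42 - 56) + 57)*(7*7) + 43/(-38) = (-14 + 57)*49 + 43*(-1/38) = 43*49 - 43/38 = 2107 - 43/38 = 80023/38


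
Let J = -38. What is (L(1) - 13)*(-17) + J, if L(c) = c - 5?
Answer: 251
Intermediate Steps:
L(c) = -5 + c
(L(1) - 13)*(-17) + J = ((-5 + 1) - 13)*(-17) - 38 = (-4 - 13)*(-17) - 38 = -17*(-17) - 38 = 289 - 38 = 251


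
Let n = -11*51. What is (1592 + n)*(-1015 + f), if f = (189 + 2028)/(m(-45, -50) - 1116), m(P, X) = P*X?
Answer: -394801861/378 ≈ -1.0444e+6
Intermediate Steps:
n = -561
f = 739/378 (f = (189 + 2028)/(-45*(-50) - 1116) = 2217/(2250 - 1116) = 2217/1134 = 2217*(1/1134) = 739/378 ≈ 1.9550)
(1592 + n)*(-1015 + f) = (1592 - 561)*(-1015 + 739/378) = 1031*(-382931/378) = -394801861/378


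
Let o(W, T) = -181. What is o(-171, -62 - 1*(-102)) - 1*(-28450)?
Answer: 28269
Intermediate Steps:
o(-171, -62 - 1*(-102)) - 1*(-28450) = -181 - 1*(-28450) = -181 + 28450 = 28269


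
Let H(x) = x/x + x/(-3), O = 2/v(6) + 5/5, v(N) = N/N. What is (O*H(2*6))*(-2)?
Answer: 18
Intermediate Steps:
v(N) = 1
O = 3 (O = 2/1 + 5/5 = 2*1 + 5*(⅕) = 2 + 1 = 3)
H(x) = 1 - x/3 (H(x) = 1 + x*(-⅓) = 1 - x/3)
(O*H(2*6))*(-2) = (3*(1 - 2*6/3))*(-2) = (3*(1 - ⅓*12))*(-2) = (3*(1 - 4))*(-2) = (3*(-3))*(-2) = -9*(-2) = 18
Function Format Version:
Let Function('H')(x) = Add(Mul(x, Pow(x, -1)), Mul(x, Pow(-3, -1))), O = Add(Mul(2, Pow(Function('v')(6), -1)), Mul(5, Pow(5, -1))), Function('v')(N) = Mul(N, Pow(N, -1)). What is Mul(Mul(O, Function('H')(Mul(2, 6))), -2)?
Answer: 18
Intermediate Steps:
Function('v')(N) = 1
O = 3 (O = Add(Mul(2, Pow(1, -1)), Mul(5, Pow(5, -1))) = Add(Mul(2, 1), Mul(5, Rational(1, 5))) = Add(2, 1) = 3)
Function('H')(x) = Add(1, Mul(Rational(-1, 3), x)) (Function('H')(x) = Add(1, Mul(x, Rational(-1, 3))) = Add(1, Mul(Rational(-1, 3), x)))
Mul(Mul(O, Function('H')(Mul(2, 6))), -2) = Mul(Mul(3, Add(1, Mul(Rational(-1, 3), Mul(2, 6)))), -2) = Mul(Mul(3, Add(1, Mul(Rational(-1, 3), 12))), -2) = Mul(Mul(3, Add(1, -4)), -2) = Mul(Mul(3, -3), -2) = Mul(-9, -2) = 18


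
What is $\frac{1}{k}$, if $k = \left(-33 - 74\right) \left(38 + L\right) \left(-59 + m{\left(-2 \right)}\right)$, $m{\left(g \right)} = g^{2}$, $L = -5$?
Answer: $\frac{1}{194205} \approx 5.1492 \cdot 10^{-6}$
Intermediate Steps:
$k = 194205$ ($k = \left(-33 - 74\right) \left(38 - 5\right) \left(-59 + \left(-2\right)^{2}\right) = \left(-107\right) 33 \left(-59 + 4\right) = \left(-3531\right) \left(-55\right) = 194205$)
$\frac{1}{k} = \frac{1}{194205}$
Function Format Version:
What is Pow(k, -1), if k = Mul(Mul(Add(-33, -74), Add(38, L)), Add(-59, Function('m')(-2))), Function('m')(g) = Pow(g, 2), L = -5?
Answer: Rational(1, 194205) ≈ 5.1492e-6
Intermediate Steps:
k = 194205 (k = Mul(Mul(Add(-33, -74), Add(38, -5)), Add(-59, Pow(-2, 2))) = Mul(Mul(-107, 33), Add(-59, 4)) = Mul(-3531, -55) = 194205)
Pow(k, -1) = Pow(194205, -1) = Rational(1, 194205)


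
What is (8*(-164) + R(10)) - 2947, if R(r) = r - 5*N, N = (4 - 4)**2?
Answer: -4249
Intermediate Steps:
N = 0 (N = 0**2 = 0)
R(r) = r (R(r) = r - 5*0 = r + 0 = r)
(8*(-164) + R(10)) - 2947 = (8*(-164) + 10) - 2947 = (-1312 + 10) - 2947 = -1302 - 2947 = -4249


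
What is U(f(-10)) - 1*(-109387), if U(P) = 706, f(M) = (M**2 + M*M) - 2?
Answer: 110093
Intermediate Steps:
f(M) = -2 + 2*M**2 (f(M) = (M**2 + M**2) - 2 = 2*M**2 - 2 = -2 + 2*M**2)
U(f(-10)) - 1*(-109387) = 706 - 1*(-109387) = 706 + 109387 = 110093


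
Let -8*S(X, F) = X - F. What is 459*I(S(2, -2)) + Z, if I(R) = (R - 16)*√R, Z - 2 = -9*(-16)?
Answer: 146 - 15147*I*√2/4 ≈ 146.0 - 5355.3*I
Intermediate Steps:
S(X, F) = -X/8 + F/8 (S(X, F) = -(X - F)/8 = -X/8 + F/8)
Z = 146 (Z = 2 - 9*(-16) = 2 + 144 = 146)
I(R) = √R*(-16 + R) (I(R) = (-16 + R)*√R = √R*(-16 + R))
459*I(S(2, -2)) + Z = 459*(√(-⅛*2 + (⅛)*(-2))*(-16 + (-⅛*2 + (⅛)*(-2)))) + 146 = 459*(√(-¼ - ¼)*(-16 + (-¼ - ¼))) + 146 = 459*(√(-½)*(-16 - ½)) + 146 = 459*((I*√2/2)*(-33/2)) + 146 = 459*(-33*I*√2/4) + 146 = -15147*I*√2/4 + 146 = 146 - 15147*I*√2/4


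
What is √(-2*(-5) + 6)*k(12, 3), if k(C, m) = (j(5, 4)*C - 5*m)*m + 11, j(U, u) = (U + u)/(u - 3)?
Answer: 1160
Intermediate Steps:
j(U, u) = (U + u)/(-3 + u)
k(C, m) = 11 + m*(-5*m + 9*C) (k(C, m) = (((5 + 4)/(-3 + 4))*C - 5*m)*m + 11 = ((9/1)*C - 5*m)*m + 11 = ((1*9)*C - 5*m)*m + 11 = (9*C - 5*m)*m + 11 = (-5*m + 9*C)*m + 11 = m*(-5*m + 9*C) + 11 = 11 + m*(-5*m + 9*C))
√(-2*(-5) + 6)*k(12, 3) = √(-2*(-5) + 6)*(11 - 5*3² + 9*12*3) = √(10 + 6)*(11 - 5*9 + 324) = √16*(11 - 45 + 324) = 4*290 = 1160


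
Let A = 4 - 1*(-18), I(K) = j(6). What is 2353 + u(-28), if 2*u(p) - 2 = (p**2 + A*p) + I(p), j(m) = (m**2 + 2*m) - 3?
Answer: 4921/2 ≈ 2460.5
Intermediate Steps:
j(m) = -3 + m**2 + 2*m
I(K) = 45 (I(K) = -3 + 6**2 + 2*6 = -3 + 36 + 12 = 45)
A = 22 (A = 4 + 18 = 22)
u(p) = 47/2 + p**2/2 + 11*p (u(p) = 1 + ((p**2 + 22*p) + 45)/2 = 1 + (45 + p**2 + 22*p)/2 = 1 + (45/2 + p**2/2 + 11*p) = 47/2 + p**2/2 + 11*p)
2353 + u(-28) = 2353 + (47/2 + (1/2)*(-28)**2 + 11*(-28)) = 2353 + (47/2 + (1/2)*784 - 308) = 2353 + (47/2 + 392 - 308) = 2353 + 215/2 = 4921/2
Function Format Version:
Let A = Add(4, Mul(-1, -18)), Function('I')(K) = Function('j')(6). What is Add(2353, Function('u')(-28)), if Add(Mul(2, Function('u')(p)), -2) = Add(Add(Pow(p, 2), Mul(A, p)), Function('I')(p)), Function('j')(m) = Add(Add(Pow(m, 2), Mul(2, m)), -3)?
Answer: Rational(4921, 2) ≈ 2460.5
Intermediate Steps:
Function('j')(m) = Add(-3, Pow(m, 2), Mul(2, m))
Function('I')(K) = 45 (Function('I')(K) = Add(-3, Pow(6, 2), Mul(2, 6)) = Add(-3, 36, 12) = 45)
A = 22 (A = Add(4, 18) = 22)
Function('u')(p) = Add(Rational(47, 2), Mul(Rational(1, 2), Pow(p, 2)), Mul(11, p)) (Function('u')(p) = Add(1, Mul(Rational(1, 2), Add(Add(Pow(p, 2), Mul(22, p)), 45))) = Add(1, Mul(Rational(1, 2), Add(45, Pow(p, 2), Mul(22, p)))) = Add(1, Add(Rational(45, 2), Mul(Rational(1, 2), Pow(p, 2)), Mul(11, p))) = Add(Rational(47, 2), Mul(Rational(1, 2), Pow(p, 2)), Mul(11, p)))
Add(2353, Function('u')(-28)) = Add(2353, Add(Rational(47, 2), Mul(Rational(1, 2), Pow(-28, 2)), Mul(11, -28))) = Add(2353, Add(Rational(47, 2), Mul(Rational(1, 2), 784), -308)) = Add(2353, Add(Rational(47, 2), 392, -308)) = Add(2353, Rational(215, 2)) = Rational(4921, 2)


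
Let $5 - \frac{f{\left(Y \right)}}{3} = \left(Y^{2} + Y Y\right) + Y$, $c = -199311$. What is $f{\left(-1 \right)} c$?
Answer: $-2391732$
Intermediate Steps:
$f{\left(Y \right)} = 15 - 6 Y^{2} - 3 Y$ ($f{\left(Y \right)} = 15 - 3 \left(\left(Y^{2} + Y Y\right) + Y\right) = 15 - 3 \left(\left(Y^{2} + Y^{2}\right) + Y\right) = 15 - 3 \left(2 Y^{2} + Y\right) = 15 - 3 \left(Y + 2 Y^{2}\right) = 15 - \left(3 Y + 6 Y^{2}\right) = 15 - 6 Y^{2} - 3 Y$)
$f{\left(-1 \right)} c = \left(15 - 6 \left(-1\right)^{2} - -3\right) \left(-199311\right) = \left(15 - 6 + 3\right) \left(-199311\right) = 12 \left(-199311\right) = -2391732$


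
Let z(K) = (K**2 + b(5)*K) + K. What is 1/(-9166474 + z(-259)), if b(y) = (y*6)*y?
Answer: -1/9138502 ≈ -1.0943e-7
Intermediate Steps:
b(y) = 6*y**2 (b(y) = (6*y)*y = 6*y**2)
z(K) = K**2 + 151*K (z(K) = (K**2 + (6*5**2)*K) + K = (K**2 + (6*25)*K) + K = (K**2 + 150*K) + K = K**2 + 151*K)
1/(-9166474 + z(-259)) = 1/(-9166474 - 259*(151 - 259)) = 1/(-9166474 - 259*(-108)) = 1/(-9166474 + 27972) = 1/(-9138502) = -1/9138502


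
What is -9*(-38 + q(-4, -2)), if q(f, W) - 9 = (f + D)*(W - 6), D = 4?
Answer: 261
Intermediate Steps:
q(f, W) = 9 + (-6 + W)*(4 + f) (q(f, W) = 9 + (f + 4)*(W - 6) = 9 + (4 + f)*(-6 + W) = 9 + (-6 + W)*(4 + f))
-9*(-38 + q(-4, -2)) = -9*(-38 + (-15 - 6*(-4) + 4*(-2) - 2*(-4))) = -9*(-38 + (-15 + 24 - 8 + 8)) = -9*(-38 + 9) = -9*(-29) = 261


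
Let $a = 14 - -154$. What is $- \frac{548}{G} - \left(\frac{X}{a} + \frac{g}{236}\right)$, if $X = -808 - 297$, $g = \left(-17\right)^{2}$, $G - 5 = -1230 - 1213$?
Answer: $\frac{67392371}{12082728} \approx 5.5776$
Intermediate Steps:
$G = -2438$ ($G = 5 - 2443 = -2438$)
$g = 289$
$a = 168$ ($a = 14 + 154 = 168$)
$X = -1105$ ($X = -808 - 297 = -1105$)
$- \frac{548}{G} - \left(\frac{X}{a} + \frac{g}{236}\right) = - \frac{548}{-2438} - \left(- \frac{1105}{168} + \frac{289}{236}\right) = \left(-548\right) \left(- \frac{1}{2438}\right) - \left(\left(-1105\right) \frac{1}{168} + 289 \cdot \frac{1}{236}\right) = \frac{274}{1219} - \left(- \frac{1105}{168} + \frac{289}{236}\right) = \frac{274}{1219} - - \frac{53057}{9912} = \frac{274}{1219} + \frac{53057}{9912} = \frac{67392371}{12082728}$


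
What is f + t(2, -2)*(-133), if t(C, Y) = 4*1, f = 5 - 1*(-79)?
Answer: -448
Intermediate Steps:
f = 84 (f = 5 + 79 = 84)
t(C, Y) = 4
f + t(2, -2)*(-133) = 84 + 4*(-133) = 84 - 532 = -448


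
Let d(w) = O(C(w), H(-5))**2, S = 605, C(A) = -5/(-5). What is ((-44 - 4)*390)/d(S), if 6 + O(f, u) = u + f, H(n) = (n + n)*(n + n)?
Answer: -3744/1805 ≈ -2.0742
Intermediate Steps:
C(A) = 1 (C(A) = -5*(-1/5) = 1)
H(n) = 4*n**2 (H(n) = (2*n)*(2*n) = 4*n**2)
O(f, u) = -6 + f + u (O(f, u) = -6 + (u + f) = -6 + (f + u) = -6 + f + u)
d(w) = 9025 (d(w) = (-6 + 1 + 4*(-5)**2)**2 = (-6 + 1 + 4*25)**2 = (-6 + 1 + 100)**2 = 95**2 = 9025)
((-44 - 4)*390)/d(S) = ((-44 - 4)*390)/9025 = -48*390*(1/9025) = -18720*1/9025 = -3744/1805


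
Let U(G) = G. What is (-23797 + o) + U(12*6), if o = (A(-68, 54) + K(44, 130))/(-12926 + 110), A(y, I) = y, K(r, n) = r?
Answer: -12669149/534 ≈ -23725.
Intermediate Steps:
o = 1/534 (o = (-68 + 44)/(-12926 + 110) = -24/(-12816) = -24*(-1/12816) = 1/534 ≈ 0.0018727)
(-23797 + o) + U(12*6) = (-23797 + 1/534) + 12*6 = -12707597/534 + 72 = -12669149/534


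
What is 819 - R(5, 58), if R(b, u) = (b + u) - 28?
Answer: 784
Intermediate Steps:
R(b, u) = -28 + b + u
819 - R(5, 58) = 819 - (-28 + 5 + 58) = 819 - 1*35 = 819 - 35 = 784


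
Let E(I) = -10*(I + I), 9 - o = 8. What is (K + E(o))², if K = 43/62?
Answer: 1432809/3844 ≈ 372.74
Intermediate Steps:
o = 1 (o = 9 - 1*8 = 9 - 8 = 1)
E(I) = -20*I
K = 43/62 (K = 43*(1/62) = 43/62 ≈ 0.69355)
(K + E(o))² = (43/62 - 20*1)² = (43/62 - 20)² = (-1197/62)² = 1432809/3844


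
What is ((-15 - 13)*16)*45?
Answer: -20160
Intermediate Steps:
((-15 - 13)*16)*45 = -28*16*45 = -448*45 = -20160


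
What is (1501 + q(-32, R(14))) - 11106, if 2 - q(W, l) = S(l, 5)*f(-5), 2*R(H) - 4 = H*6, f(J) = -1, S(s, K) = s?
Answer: -9559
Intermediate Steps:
R(H) = 2 + 3*H (R(H) = 2 + (H*6)/2 = 2 + (6*H)/2 = 2 + 3*H)
q(W, l) = 2 + l (q(W, l) = 2 - l*(-1) = 2 - (-1)*l = 2 + l)
(1501 + q(-32, R(14))) - 11106 = (1501 + (2 + (2 + 3*14))) - 11106 = (1501 + (2 + (2 + 42))) - 11106 = (1501 + (2 + 44)) - 11106 = (1501 + 46) - 11106 = 1547 - 11106 = -9559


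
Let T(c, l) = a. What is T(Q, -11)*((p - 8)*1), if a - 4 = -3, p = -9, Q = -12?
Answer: -17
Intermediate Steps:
a = 1 (a = 4 - 3 = 1)
T(c, l) = 1
T(Q, -11)*((p - 8)*1) = 1*((-9 - 8)*1) = 1*(-17*1) = 1*(-17) = -17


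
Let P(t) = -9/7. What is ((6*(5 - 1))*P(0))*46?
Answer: -9936/7 ≈ -1419.4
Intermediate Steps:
P(t) = -9/7 (P(t) = -9*1/7 = -9/7)
((6*(5 - 1))*P(0))*46 = ((6*(5 - 1))*(-9/7))*46 = ((6*4)*(-9/7))*46 = (24*(-9/7))*46 = -216/7*46 = -9936/7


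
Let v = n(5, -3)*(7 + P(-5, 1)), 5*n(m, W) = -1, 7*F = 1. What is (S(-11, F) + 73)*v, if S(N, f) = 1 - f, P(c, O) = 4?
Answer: -5687/35 ≈ -162.49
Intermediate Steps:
F = ⅐ (F = (⅐)*1 = ⅐ ≈ 0.14286)
n(m, W) = -⅕ (n(m, W) = (⅕)*(-1) = -⅕)
v = -11/5 (v = -(7 + 4)/5 = -⅕*11 = -11/5 ≈ -2.2000)
(S(-11, F) + 73)*v = ((1 - 1*⅐) + 73)*(-11/5) = ((1 - ⅐) + 73)*(-11/5) = (6/7 + 73)*(-11/5) = (517/7)*(-11/5) = -5687/35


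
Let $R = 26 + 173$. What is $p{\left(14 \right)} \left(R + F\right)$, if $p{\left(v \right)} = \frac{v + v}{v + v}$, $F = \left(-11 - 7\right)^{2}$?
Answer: $523$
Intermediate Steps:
$R = 199$
$F = 324$ ($F = \left(-18\right)^{2} = 324$)
$p{\left(v \right)} = 1$ ($p{\left(v \right)} = \frac{2 v}{2 v} = 2 v \frac{1}{2 v} = 1$)
$p{\left(14 \right)} \left(R + F\right) = 1 \left(199 + 324\right) = 1 \cdot 523 = 523$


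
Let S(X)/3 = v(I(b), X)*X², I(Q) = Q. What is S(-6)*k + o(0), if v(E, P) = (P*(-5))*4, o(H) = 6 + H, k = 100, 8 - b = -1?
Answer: 1296006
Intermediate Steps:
b = 9 (b = 8 - 1*(-1) = 8 + 1 = 9)
v(E, P) = -20*P (v(E, P) = -5*P*4 = -20*P)
S(X) = -60*X³ (S(X) = 3*((-20*X)*X²) = 3*(-20*X³) = -60*X³)
S(-6)*k + o(0) = -60*(-6)³*100 + (6 + 0) = -60*(-216)*100 + 6 = 12960*100 + 6 = 1296000 + 6 = 1296006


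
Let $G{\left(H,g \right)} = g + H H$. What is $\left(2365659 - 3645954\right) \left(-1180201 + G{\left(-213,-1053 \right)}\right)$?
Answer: $1454267886075$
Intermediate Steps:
$G{\left(H,g \right)} = g + H^{2}$
$\left(2365659 - 3645954\right) \left(-1180201 + G{\left(-213,-1053 \right)}\right) = \left(2365659 - 3645954\right) \left(-1180201 - \left(1053 - \left(-213\right)^{2}\right)\right) = - 1280295 \left(-1180201 + \left(-1053 + 45369\right)\right) = - 1280295 \left(-1180201 + 44316\right) = \left(-1280295\right) \left(-1135885\right) = 1454267886075$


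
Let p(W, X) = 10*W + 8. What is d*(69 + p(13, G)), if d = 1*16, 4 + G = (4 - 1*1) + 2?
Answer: 3312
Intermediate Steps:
G = 1 (G = -4 + ((4 - 1*1) + 2) = -4 + ((4 - 1) + 2) = -4 + (3 + 2) = -4 + 5 = 1)
p(W, X) = 8 + 10*W
d = 16
d*(69 + p(13, G)) = 16*(69 + (8 + 10*13)) = 16*(69 + (8 + 130)) = 16*(69 + 138) = 16*207 = 3312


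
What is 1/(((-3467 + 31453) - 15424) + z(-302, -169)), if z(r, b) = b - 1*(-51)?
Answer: 1/12444 ≈ 8.0360e-5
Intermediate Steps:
z(r, b) = 51 + b (z(r, b) = b + 51 = 51 + b)
1/(((-3467 + 31453) - 15424) + z(-302, -169)) = 1/(((-3467 + 31453) - 15424) + (51 - 169)) = 1/((27986 - 15424) - 118) = 1/(12562 - 118) = 1/12444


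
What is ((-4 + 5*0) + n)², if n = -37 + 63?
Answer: 484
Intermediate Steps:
n = 26
((-4 + 5*0) + n)² = ((-4 + 5*0) + 26)² = ((-4 + 0) + 26)² = (-4 + 26)² = 22² = 484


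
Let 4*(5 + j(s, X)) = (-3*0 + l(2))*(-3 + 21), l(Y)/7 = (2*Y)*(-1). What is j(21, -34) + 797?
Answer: 666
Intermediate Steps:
l(Y) = -14*Y (l(Y) = 7*((2*Y)*(-1)) = 7*(-2*Y) = -14*Y)
j(s, X) = -131 (j(s, X) = -5 + ((-3*0 - 14*2)*(-3 + 21))/4 = -5 + ((0 - 28)*18)/4 = -5 + (-28*18)/4 = -5 + (¼)*(-504) = -5 - 126 = -131)
j(21, -34) + 797 = -131 + 797 = 666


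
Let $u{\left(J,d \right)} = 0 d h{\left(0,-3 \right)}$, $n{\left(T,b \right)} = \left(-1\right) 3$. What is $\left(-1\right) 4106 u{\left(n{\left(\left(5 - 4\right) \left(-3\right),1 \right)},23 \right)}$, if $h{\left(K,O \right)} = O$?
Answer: $0$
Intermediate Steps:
$n{\left(T,b \right)} = -3$
$u{\left(J,d \right)} = 0$ ($u{\left(J,d \right)} = 0 d \left(-3\right) = 0 \left(-3\right) = 0$)
$\left(-1\right) 4106 u{\left(n{\left(\left(5 - 4\right) \left(-3\right),1 \right)},23 \right)} = \left(-1\right) 4106 \cdot 0 = \left(-4106\right) 0 = 0$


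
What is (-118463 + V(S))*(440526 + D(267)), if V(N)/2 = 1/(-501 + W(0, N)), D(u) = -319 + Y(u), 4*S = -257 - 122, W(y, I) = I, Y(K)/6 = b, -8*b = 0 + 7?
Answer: -497071127070959/9532 ≈ -5.2148e+10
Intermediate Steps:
b = -7/8 (b = -(0 + 7)/8 = -⅛*7 = -7/8 ≈ -0.87500)
Y(K) = -21/4 (Y(K) = 6*(-7/8) = -21/4)
S = -379/4 (S = (-257 - 122)/4 = (¼)*(-379) = -379/4 ≈ -94.750)
D(u) = -1297/4 (D(u) = -319 - 21/4 = -1297/4)
V(N) = 2/(-501 + N)
(-118463 + V(S))*(440526 + D(267)) = (-118463 + 2/(-501 - 379/4))*(440526 - 1297/4) = (-118463 + 2/(-2383/4))*(1760807/4) = (-118463 + 2*(-4/2383))*(1760807/4) = (-118463 - 8/2383)*(1760807/4) = -282297337/2383*1760807/4 = -497071127070959/9532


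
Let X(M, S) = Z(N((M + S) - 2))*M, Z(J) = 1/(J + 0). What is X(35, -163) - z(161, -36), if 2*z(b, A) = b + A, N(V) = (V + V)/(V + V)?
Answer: -55/2 ≈ -27.500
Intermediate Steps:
N(V) = 1 (N(V) = (2*V)/((2*V)) = (2*V)*(1/(2*V)) = 1)
z(b, A) = A/2 + b/2 (z(b, A) = (b + A)/2 = (A + b)/2 = A/2 + b/2)
Z(J) = 1/J
X(M, S) = M (X(M, S) = M/1 = 1*M = M)
X(35, -163) - z(161, -36) = 35 - ((1/2)*(-36) + (1/2)*161) = 35 - (-18 + 161/2) = 35 - 1*125/2 = 35 - 125/2 = -55/2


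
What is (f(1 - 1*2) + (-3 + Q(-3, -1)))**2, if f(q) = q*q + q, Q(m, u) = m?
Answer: 36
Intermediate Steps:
f(q) = q + q**2 (f(q) = q**2 + q = q + q**2)
(f(1 - 1*2) + (-3 + Q(-3, -1)))**2 = ((1 - 1*2)*(1 + (1 - 1*2)) + (-3 - 3))**2 = ((1 - 2)*(1 + (1 - 2)) - 6)**2 = (-(1 - 1) - 6)**2 = (-1*0 - 6)**2 = (0 - 6)**2 = (-6)**2 = 36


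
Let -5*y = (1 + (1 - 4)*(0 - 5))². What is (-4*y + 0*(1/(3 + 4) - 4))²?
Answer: 1048576/25 ≈ 41943.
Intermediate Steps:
y = -256/5 (y = -(1 + (1 - 4)*(0 - 5))²/5 = -(1 - 3*(-5))²/5 = -(1 + 15)²/5 = -⅕*16² = -⅕*256 = -256/5 ≈ -51.200)
(-4*y + 0*(1/(3 + 4) - 4))² = (-4*(-256/5) + 0*(1/(3 + 4) - 4))² = (1024/5 + 0*(1/7 - 4))² = (1024/5 + 0*(⅐ - 4))² = (1024/5 + 0*(-27/7))² = (1024/5 + 0)² = (1024/5)² = 1048576/25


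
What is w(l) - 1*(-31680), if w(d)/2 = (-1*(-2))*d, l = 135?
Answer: 32220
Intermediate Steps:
w(d) = 4*d (w(d) = 2*((-1*(-2))*d) = 2*(2*d) = 4*d)
w(l) - 1*(-31680) = 4*135 - 1*(-31680) = 540 + 31680 = 32220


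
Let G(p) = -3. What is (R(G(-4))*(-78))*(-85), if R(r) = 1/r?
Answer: -2210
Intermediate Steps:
(R(G(-4))*(-78))*(-85) = (-78/(-3))*(-85) = -⅓*(-78)*(-85) = 26*(-85) = -2210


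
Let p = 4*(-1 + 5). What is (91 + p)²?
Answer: 11449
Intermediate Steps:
p = 16 (p = 4*4 = 16)
(91 + p)² = (91 + 16)² = 107² = 11449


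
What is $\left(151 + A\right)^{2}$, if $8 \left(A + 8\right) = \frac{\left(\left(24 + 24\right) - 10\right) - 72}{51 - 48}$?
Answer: $\frac{2886601}{144} \approx 20046.0$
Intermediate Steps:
$A = - \frac{113}{12}$ ($A = -8 + \frac{\left(\left(\left(24 + 24\right) - 10\right) - 72\right) \frac{1}{51 - 48}}{8} = -8 + \frac{\left(\left(48 - 10\right) - 72\right) \frac{1}{3}}{8} = -8 + \frac{\left(38 - 72\right) \frac{1}{3}}{8} = -8 + \frac{\left(-34\right) \frac{1}{3}}{8} = -8 + \frac{1}{8} \left(- \frac{34}{3}\right) = -8 - \frac{17}{12} = - \frac{113}{12} \approx -9.4167$)
$\left(151 + A\right)^{2} = \left(151 - \frac{113}{12}\right)^{2} = \left(\frac{1699}{12}\right)^{2} = \frac{2886601}{144}$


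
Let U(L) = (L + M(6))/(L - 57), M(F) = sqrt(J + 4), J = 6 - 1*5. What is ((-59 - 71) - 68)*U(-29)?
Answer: -2871/43 + 99*sqrt(5)/43 ≈ -61.619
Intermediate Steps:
J = 1 (J = 6 - 5 = 1)
M(F) = sqrt(5) (M(F) = sqrt(1 + 4) = sqrt(5))
U(L) = (L + sqrt(5))/(-57 + L) (U(L) = (L + sqrt(5))/(L - 57) = (L + sqrt(5))/(-57 + L))
((-59 - 71) - 68)*U(-29) = ((-59 - 71) - 68)*((-29 + sqrt(5))/(-57 - 29)) = (-130 - 68)*((-29 + sqrt(5))/(-86)) = -(-99)*(-29 + sqrt(5))/43 = -198*(29/86 - sqrt(5)/86) = -2871/43 + 99*sqrt(5)/43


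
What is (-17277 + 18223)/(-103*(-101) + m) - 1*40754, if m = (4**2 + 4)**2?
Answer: -440264516/10803 ≈ -40754.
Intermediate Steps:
m = 400 (m = (16 + 4)**2 = 20**2 = 400)
(-17277 + 18223)/(-103*(-101) + m) - 1*40754 = (-17277 + 18223)/(-103*(-101) + 400) - 1*40754 = 946/(10403 + 400) - 40754 = 946/10803 - 40754 = -440264516/10803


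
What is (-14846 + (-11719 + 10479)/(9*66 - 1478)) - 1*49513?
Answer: -14223029/221 ≈ -64358.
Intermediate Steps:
(-14846 + (-11719 + 10479)/(9*66 - 1478)) - 1*49513 = (-14846 - 1240/(594 - 1478)) - 49513 = (-14846 - 1240/(-884)) - 49513 = (-14846 - 1240*(-1/884)) - 49513 = (-14846 + 310/221) - 49513 = -3280656/221 - 49513 = -14223029/221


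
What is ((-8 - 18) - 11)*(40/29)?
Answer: -1480/29 ≈ -51.034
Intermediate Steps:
((-8 - 18) - 11)*(40/29) = (-26 - 11)*(40*(1/29)) = -37*40/29 = -1480/29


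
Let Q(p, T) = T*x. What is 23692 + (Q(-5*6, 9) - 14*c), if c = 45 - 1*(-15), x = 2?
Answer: 22870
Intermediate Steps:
Q(p, T) = 2*T (Q(p, T) = T*2 = 2*T)
c = 60 (c = 45 + 15 = 60)
23692 + (Q(-5*6, 9) - 14*c) = 23692 + (2*9 - 14*60) = 23692 + (18 - 840) = 23692 - 822 = 22870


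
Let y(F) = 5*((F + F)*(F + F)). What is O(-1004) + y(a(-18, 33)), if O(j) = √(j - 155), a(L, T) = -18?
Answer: 6480 + I*√1159 ≈ 6480.0 + 34.044*I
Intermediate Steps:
y(F) = 20*F² (y(F) = 5*((2*F)*(2*F)) = 5*(4*F²) = 20*F²)
O(j) = √(-155 + j)
O(-1004) + y(a(-18, 33)) = √(-155 - 1004) + 20*(-18)² = √(-1159) + 20*324 = I*√1159 + 6480 = 6480 + I*√1159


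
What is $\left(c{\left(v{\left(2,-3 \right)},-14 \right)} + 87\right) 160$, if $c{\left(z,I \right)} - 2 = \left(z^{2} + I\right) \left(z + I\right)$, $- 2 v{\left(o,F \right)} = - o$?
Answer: $41280$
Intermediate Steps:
$v{\left(o,F \right)} = \frac{o}{2}$ ($v{\left(o,F \right)} = - \frac{\left(-1\right) o}{2} = \frac{o}{2}$)
$c{\left(z,I \right)} = 2 + \left(I + z\right) \left(I + z^{2}\right)$ ($c{\left(z,I \right)} = 2 + \left(z^{2} + I\right) \left(z + I\right) = 2 + \left(I + z^{2}\right) \left(I + z\right) = 2 + \left(I + z\right) \left(I + z^{2}\right)$)
$\left(c{\left(v{\left(2,-3 \right)},-14 \right)} + 87\right) 160 = \left(\left(2 + \left(-14\right)^{2} + \left(\frac{1}{2} \cdot 2\right)^{3} - 14 \cdot \frac{1}{2} \cdot 2 - 14 \left(\frac{1}{2} \cdot 2\right)^{2}\right) + 87\right) 160 = \left(\left(2 + 196 + 1^{3} - 14 - 14 \cdot 1^{2}\right) + 87\right) 160 = \left(\left(2 + 196 + 1 - 14 - 14\right) + 87\right) 160 = \left(171 + 87\right) 160 = 258 \cdot 160 = 41280$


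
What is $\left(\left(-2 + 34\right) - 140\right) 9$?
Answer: $-972$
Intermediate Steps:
$\left(\left(-2 + 34\right) - 140\right) 9 = \left(32 - 140\right) 9 = \left(-108\right) 9 = -972$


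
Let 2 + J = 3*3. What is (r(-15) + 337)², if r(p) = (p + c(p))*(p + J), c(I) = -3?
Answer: 231361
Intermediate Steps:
J = 7 (J = -2 + 3*3 = -2 + 9 = 7)
r(p) = (-3 + p)*(7 + p) (r(p) = (p - 3)*(p + 7) = (-3 + p)*(7 + p))
(r(-15) + 337)² = ((-21 + (-15)² + 4*(-15)) + 337)² = ((-21 + 225 - 60) + 337)² = (144 + 337)² = 481² = 231361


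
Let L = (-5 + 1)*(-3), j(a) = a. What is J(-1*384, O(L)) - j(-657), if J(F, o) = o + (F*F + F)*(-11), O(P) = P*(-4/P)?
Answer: -1617139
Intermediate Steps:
L = 12 (L = -4*(-3) = 12)
O(P) = -4
J(F, o) = o - 11*F - 11*F**2 (J(F, o) = o + (F**2 + F)*(-11) = o + (F + F**2)*(-11) = o + (-11*F - 11*F**2) = o - 11*F - 11*F**2)
J(-1*384, O(L)) - j(-657) = (-4 - (-11)*384 - 11*(-1*384)**2) - 1*(-657) = (-4 - 11*(-384) - 11*(-384)**2) + 657 = (-4 + 4224 - 11*147456) + 657 = (-4 + 4224 - 1622016) + 657 = -1617796 + 657 = -1617139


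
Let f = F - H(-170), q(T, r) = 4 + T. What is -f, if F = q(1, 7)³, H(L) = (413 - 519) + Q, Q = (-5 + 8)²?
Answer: -222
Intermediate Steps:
Q = 9 (Q = 3² = 9)
H(L) = -97 (H(L) = (413 - 519) + 9 = -106 + 9 = -97)
F = 125 (F = (4 + 1)³ = 5³ = 125)
f = 222 (f = 125 - 1*(-97) = 125 + 97 = 222)
-f = -1*222 = -222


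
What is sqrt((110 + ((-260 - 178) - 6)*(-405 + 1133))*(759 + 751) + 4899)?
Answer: I*sqrt(487909321) ≈ 22089.0*I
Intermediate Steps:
sqrt((110 + ((-260 - 178) - 6)*(-405 + 1133))*(759 + 751) + 4899) = sqrt((110 + (-438 - 6)*728)*1510 + 4899) = sqrt((110 - 444*728)*1510 + 4899) = sqrt((110 - 323232)*1510 + 4899) = sqrt(-323122*1510 + 4899) = sqrt(-487914220 + 4899) = sqrt(-487909321) = I*sqrt(487909321)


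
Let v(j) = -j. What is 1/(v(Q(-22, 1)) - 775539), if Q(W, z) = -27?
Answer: -1/775512 ≈ -1.2895e-6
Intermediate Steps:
1/(v(Q(-22, 1)) - 775539) = 1/(-1*(-27) - 775539) = 1/(27 - 775539) = 1/(-775512) = -1/775512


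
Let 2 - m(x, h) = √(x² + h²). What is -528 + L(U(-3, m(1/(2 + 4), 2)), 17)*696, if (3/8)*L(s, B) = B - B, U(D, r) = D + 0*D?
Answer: -528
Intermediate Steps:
m(x, h) = 2 - √(h² + x²) (m(x, h) = 2 - √(x² + h²) = 2 - √(h² + x²))
U(D, r) = D (U(D, r) = D + 0 = D)
L(s, B) = 0 (L(s, B) = 8*(B - B)/3 = (8/3)*0 = 0)
-528 + L(U(-3, m(1/(2 + 4), 2)), 17)*696 = -528 + 0*696 = -528 + 0 = -528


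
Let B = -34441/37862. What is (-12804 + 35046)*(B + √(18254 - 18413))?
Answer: -34819851/1721 + 22242*I*√159 ≈ -20232.0 + 2.8046e+5*I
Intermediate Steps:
B = -3131/3442 (B = -34441*1/37862 = -3131/3442 ≈ -0.90965)
(-12804 + 35046)*(B + √(18254 - 18413)) = (-12804 + 35046)*(-3131/3442 + √(18254 - 18413)) = 22242*(-3131/3442 + √(-159)) = 22242*(-3131/3442 + I*√159) = -34819851/1721 + 22242*I*√159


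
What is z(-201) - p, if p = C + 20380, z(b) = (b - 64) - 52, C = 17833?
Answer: -38530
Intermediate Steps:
z(b) = -116 + b (z(b) = (-64 + b) - 52 = -116 + b)
p = 38213 (p = 17833 + 20380 = 38213)
z(-201) - p = (-116 - 201) - 1*38213 = -317 - 38213 = -38530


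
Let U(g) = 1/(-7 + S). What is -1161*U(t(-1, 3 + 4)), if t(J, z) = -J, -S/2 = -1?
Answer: 1161/5 ≈ 232.20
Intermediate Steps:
S = 2 (S = -2*(-1) = 2)
U(g) = -1/5 (U(g) = 1/(-7 + 2) = 1/(-5) = -1/5)
-1161*U(t(-1, 3 + 4)) = -1161*(-1/5) = 1161/5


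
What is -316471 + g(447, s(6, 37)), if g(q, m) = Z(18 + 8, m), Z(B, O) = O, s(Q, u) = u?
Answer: -316434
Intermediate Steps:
g(q, m) = m
-316471 + g(447, s(6, 37)) = -316471 + 37 = -316434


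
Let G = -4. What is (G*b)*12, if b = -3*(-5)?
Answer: -720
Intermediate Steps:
b = 15
(G*b)*12 = -4*15*12 = -60*12 = -720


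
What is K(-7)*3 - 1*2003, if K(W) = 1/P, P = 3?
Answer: -2002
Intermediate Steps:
K(W) = 1/3
K(-7)*3 - 1*2003 = (1/3)*3 - 1*2003 = 1 - 2003 = -2002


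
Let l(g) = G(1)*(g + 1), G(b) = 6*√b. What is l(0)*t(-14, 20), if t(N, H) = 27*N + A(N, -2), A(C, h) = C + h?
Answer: -2364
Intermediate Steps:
t(N, H) = -2 + 28*N (t(N, H) = 27*N + (N - 2) = 27*N + (-2 + N) = -2 + 28*N)
l(g) = 6 + 6*g (l(g) = (6*√1)*(g + 1) = (6*1)*(1 + g) = 6*(1 + g) = 6 + 6*g)
l(0)*t(-14, 20) = (6 + 6*0)*(-2 + 28*(-14)) = (6 + 0)*(-2 - 392) = 6*(-394) = -2364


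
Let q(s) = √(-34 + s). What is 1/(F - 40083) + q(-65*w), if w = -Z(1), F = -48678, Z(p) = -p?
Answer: -1/88761 + 3*I*√11 ≈ -1.1266e-5 + 9.9499*I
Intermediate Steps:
w = 1 (w = -(-1) = -1*(-1) = 1)
1/(F - 40083) + q(-65*w) = 1/(-48678 - 40083) + √(-34 - 65*1) = 1/(-88761) + √(-34 - 65) = -1/88761 + √(-99) = -1/88761 + 3*I*√11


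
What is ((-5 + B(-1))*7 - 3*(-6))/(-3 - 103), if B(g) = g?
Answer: 12/53 ≈ 0.22642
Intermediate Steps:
((-5 + B(-1))*7 - 3*(-6))/(-3 - 103) = ((-5 - 1)*7 - 3*(-6))/(-3 - 103) = (-6*7 + 18)/(-106) = (-42 + 18)*(-1/106) = -24*(-1/106) = 12/53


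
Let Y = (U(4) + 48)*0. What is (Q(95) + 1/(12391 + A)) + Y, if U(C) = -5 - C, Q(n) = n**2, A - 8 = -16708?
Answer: 38888724/4309 ≈ 9025.0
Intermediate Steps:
A = -16700 (A = 8 - 16708 = -16700)
Y = 0 (Y = ((-5 - 1*4) + 48)*0 = ((-5 - 4) + 48)*0 = (-9 + 48)*0 = 39*0 = 0)
(Q(95) + 1/(12391 + A)) + Y = (95**2 + 1/(12391 - 16700)) + 0 = (9025 + 1/(-4309)) + 0 = (9025 - 1/4309) + 0 = 38888724/4309 + 0 = 38888724/4309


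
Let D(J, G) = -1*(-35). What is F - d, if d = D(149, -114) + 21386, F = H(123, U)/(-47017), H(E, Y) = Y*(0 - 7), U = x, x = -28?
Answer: -1007151353/47017 ≈ -21421.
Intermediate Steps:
U = -28
D(J, G) = 35
H(E, Y) = -7*Y (H(E, Y) = Y*(-7) = -7*Y)
F = -196/47017 (F = -7*(-28)/(-47017) = 196*(-1/47017) = -196/47017 ≈ -0.0041687)
d = 21421 (d = 35 + 21386 = 21421)
F - d = -196/47017 - 1*21421 = -196/47017 - 21421 = -1007151353/47017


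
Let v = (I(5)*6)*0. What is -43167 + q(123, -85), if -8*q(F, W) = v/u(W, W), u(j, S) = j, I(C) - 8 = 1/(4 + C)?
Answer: -43167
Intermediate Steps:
I(C) = 8 + 1/(4 + C)
v = 0 (v = (((33 + 8*5)/(4 + 5))*6)*0 = (((33 + 40)/9)*6)*0 = (((⅑)*73)*6)*0 = ((73/9)*6)*0 = (146/3)*0 = 0)
q(F, W) = 0 (q(F, W) = -0/W = -⅛*0 = 0)
-43167 + q(123, -85) = -43167 + 0 = -43167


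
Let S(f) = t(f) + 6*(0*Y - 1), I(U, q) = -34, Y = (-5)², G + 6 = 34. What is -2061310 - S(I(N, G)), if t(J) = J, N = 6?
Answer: -2061270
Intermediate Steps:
G = 28 (G = -6 + 34 = 28)
Y = 25
S(f) = -6 + f (S(f) = f + 6*(0*25 - 1) = f + 6*(0 - 1) = f + 6*(-1) = f - 6 = -6 + f)
-2061310 - S(I(N, G)) = -2061310 - (-6 - 34) = -2061310 - 1*(-40) = -2061310 + 40 = -2061270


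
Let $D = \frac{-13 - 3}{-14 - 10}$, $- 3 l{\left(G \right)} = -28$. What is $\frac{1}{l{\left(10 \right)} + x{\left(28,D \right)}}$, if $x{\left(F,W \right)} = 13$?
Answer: $\frac{3}{67} \approx 0.044776$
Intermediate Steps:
$l{\left(G \right)} = \frac{28}{3}$ ($l{\left(G \right)} = \left(- \frac{1}{3}\right) \left(-28\right) = \frac{28}{3}$)
$D = \frac{2}{3}$ ($D = - \frac{16}{-24} = \left(-16\right) \left(- \frac{1}{24}\right) = \frac{2}{3} \approx 0.66667$)
$\frac{1}{l{\left(10 \right)} + x{\left(28,D \right)}} = \frac{1}{\frac{28}{3} + 13} = \frac{1}{\frac{67}{3}} = \frac{3}{67}$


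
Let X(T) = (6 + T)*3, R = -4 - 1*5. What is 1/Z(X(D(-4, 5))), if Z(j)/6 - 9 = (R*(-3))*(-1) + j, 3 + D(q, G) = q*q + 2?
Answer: 1/270 ≈ 0.0037037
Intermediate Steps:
R = -9 (R = -4 - 5 = -9)
D(q, G) = -1 + q² (D(q, G) = -3 + (q*q + 2) = -3 + (q² + 2) = -3 + (2 + q²) = -1 + q²)
X(T) = 18 + 3*T
Z(j) = -108 + 6*j (Z(j) = 54 + 6*(-9*(-3)*(-1) + j) = 54 + 6*(27*(-1) + j) = 54 + 6*(-27 + j) = 54 + (-162 + 6*j) = -108 + 6*j)
1/Z(X(D(-4, 5))) = 1/(-108 + 6*(18 + 3*(-1 + (-4)²))) = 1/(-108 + 6*(18 + 3*(-1 + 16))) = 1/(-108 + 6*(18 + 3*15)) = 1/(-108 + 6*(18 + 45)) = 1/(-108 + 6*63) = 1/(-108 + 378) = 1/270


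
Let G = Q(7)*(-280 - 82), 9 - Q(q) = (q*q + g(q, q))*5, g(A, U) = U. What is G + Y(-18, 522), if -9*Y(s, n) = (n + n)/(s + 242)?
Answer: 5493683/56 ≈ 98102.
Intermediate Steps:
Y(s, n) = -2*n/(9*(242 + s)) (Y(s, n) = -(n + n)/(9*(s + 242)) = -2*n/(9*(242 + s)))
Q(q) = 9 - 5*q - 5*q² (Q(q) = 9 - (q*q + q)*5 = 9 - (q² + q)*5 = 9 - (q + q²)*5 = 9 - (5*q + 5*q²) = 9 + (-5*q - 5*q²) = 9 - 5*q - 5*q²)
G = 98102 (G = (9 - 5*7 - 5*7²)*(-280 - 82) = (9 - 35 - 5*49)*(-362) = (9 - 35 - 245)*(-362) = -271*(-362) = 98102)
G + Y(-18, 522) = 98102 - 2*522/(2178 + 9*(-18)) = 98102 - 2*522/(2178 - 162) = 98102 - 2*522/2016 = 98102 - 2*522*1/2016 = 98102 - 29/56 = 5493683/56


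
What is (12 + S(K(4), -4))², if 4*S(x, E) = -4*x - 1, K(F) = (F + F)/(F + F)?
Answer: 1849/16 ≈ 115.56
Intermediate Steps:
K(F) = 1 (K(F) = (2*F)/((2*F)) = (2*F)*(1/(2*F)) = 1)
S(x, E) = -¼ - x (S(x, E) = (-4*x - 1)/4 = (-1 - 4*x)/4 = -¼ - x)
(12 + S(K(4), -4))² = (12 + (-¼ - 1*1))² = (12 + (-¼ - 1))² = (12 - 5/4)² = (43/4)² = 1849/16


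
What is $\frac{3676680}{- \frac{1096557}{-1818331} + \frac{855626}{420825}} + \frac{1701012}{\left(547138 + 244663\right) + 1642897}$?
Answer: $\frac{1141627374208984454450962}{818573823606884373} \approx 1.3947 \cdot 10^{6}$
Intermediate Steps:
$\frac{3676680}{- \frac{1096557}{-1818331} + \frac{855626}{420825}} + \frac{1701012}{\left(547138 + 244663\right) + 1642897} = \frac{3676680}{\left(-1096557\right) \left(- \frac{1}{1818331}\right) + 855626 \cdot \frac{1}{420825}} + \frac{1701012}{791801 + 1642897} = \frac{3676680}{\frac{1096557}{1818331} + \frac{855626}{420825}} + \frac{1701012}{2434698} = \frac{3676680}{\frac{2017269879731}{765199143075}} + 1701012 \cdot \frac{1}{2434698} = 3676680 \cdot \frac{765199143075}{2017269879731} + \frac{283502}{405783} = \frac{2813392385360991000}{2017269879731} + \frac{283502}{405783} = \frac{1141627374208984454450962}{818573823606884373}$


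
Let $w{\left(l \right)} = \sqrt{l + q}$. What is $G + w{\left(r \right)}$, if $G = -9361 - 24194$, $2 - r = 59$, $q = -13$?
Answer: $-33555 + i \sqrt{70} \approx -33555.0 + 8.3666 i$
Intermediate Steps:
$r = -57$ ($r = 2 - 59 = -57$)
$G = -33555$
$w{\left(l \right)} = \sqrt{-13 + l}$ ($w{\left(l \right)} = \sqrt{l - 13} = \sqrt{-13 + l}$)
$G + w{\left(r \right)} = -33555 + \sqrt{-13 - 57} = -33555 + \sqrt{-70} = -33555 + i \sqrt{70}$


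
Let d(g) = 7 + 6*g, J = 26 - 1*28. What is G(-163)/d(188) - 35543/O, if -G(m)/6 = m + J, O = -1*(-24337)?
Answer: -3249535/5524499 ≈ -0.58820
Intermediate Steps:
J = -2 (J = 26 - 28 = -2)
O = 24337
G(m) = 12 - 6*m (G(m) = -6*(m - 2) = -6*(-2 + m) = 12 - 6*m)
G(-163)/d(188) - 35543/O = (12 - 6*(-163))/(7 + 6*188) - 35543/24337 = (12 + 978)/(7 + 1128) - 35543*1/24337 = 990/1135 - 35543/24337 = 990*(1/1135) - 35543/24337 = 198/227 - 35543/24337 = -3249535/5524499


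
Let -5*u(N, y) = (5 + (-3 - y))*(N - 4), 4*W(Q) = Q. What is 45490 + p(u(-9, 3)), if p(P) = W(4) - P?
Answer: 227468/5 ≈ 45494.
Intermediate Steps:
W(Q) = Q/4
u(N, y) = -(-4 + N)*(2 - y)/5 (u(N, y) = -(5 + (-3 - y))*(N - 4)/5 = -(2 - y)*(-4 + N)/5 = -(-4 + N)*(2 - y)/5)
p(P) = 1 - P (p(P) = (1/4)*4 - P = 1 - P)
45490 + p(u(-9, 3)) = 45490 + (1 - (8/5 - 4/5*3 - 2/5*(-9) + (1/5)*(-9)*3)) = 45490 + (1 - (8/5 - 12/5 + 18/5 - 27/5)) = 45490 + (1 - 1*(-13/5)) = 45490 + (1 + 13/5) = 45490 + 18/5 = 227468/5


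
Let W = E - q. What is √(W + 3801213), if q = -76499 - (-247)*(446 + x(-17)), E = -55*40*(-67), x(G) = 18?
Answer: 2*√977626 ≈ 1977.5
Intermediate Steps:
E = 147400 (E = -2200*(-67) = 147400)
q = 38109 (q = -76499 - (-247)*(446 + 18) = -76499 - (-247)*464 = -76499 - 1*(-114608) = -76499 + 114608 = 38109)
W = 109291 (W = 147400 - 1*38109 = 147400 - 38109 = 109291)
√(W + 3801213) = √(109291 + 3801213) = √3910504 = 2*√977626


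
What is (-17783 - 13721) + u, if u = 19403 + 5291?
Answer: -6810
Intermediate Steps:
u = 24694
(-17783 - 13721) + u = (-17783 - 13721) + 24694 = -31504 + 24694 = -6810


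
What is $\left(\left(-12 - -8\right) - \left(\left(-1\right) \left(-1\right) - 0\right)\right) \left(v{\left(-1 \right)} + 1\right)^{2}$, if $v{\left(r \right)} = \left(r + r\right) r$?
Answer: $-45$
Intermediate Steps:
$v{\left(r \right)} = 2 r^{2}$ ($v{\left(r \right)} = 2 r r = 2 r^{2}$)
$\left(\left(-12 - -8\right) - \left(\left(-1\right) \left(-1\right) - 0\right)\right) \left(v{\left(-1 \right)} + 1\right)^{2} = \left(\left(-12 - -8\right) - \left(\left(-1\right) \left(-1\right) - 0\right)\right) \left(2 \left(-1\right)^{2} + 1\right)^{2} = \left(\left(-12 + 8\right) - \left(1 + 0\right)\right) \left(2 \cdot 1 + 1\right)^{2} = \left(-4 - 1\right) \left(2 + 1\right)^{2} = \left(-4 - 1\right) 3^{2} = \left(-5\right) 9 = -45$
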